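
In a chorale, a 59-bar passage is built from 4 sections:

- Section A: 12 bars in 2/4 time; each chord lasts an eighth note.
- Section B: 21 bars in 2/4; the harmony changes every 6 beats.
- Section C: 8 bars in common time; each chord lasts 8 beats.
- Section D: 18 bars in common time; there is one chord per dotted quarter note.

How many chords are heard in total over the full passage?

A: 12 bars × 2 beats = 24 beats; 0.5 beats/chord → 48 chords.
B: 21 bars × 2 beats = 42 beats; 6 beats/chord → 7 chords.
C: 8 bars × 4 beats = 32 beats; 8 beats/chord → 4 chords.
D: 18 bars × 4 beats = 72 beats; 1.5 beats/chord → 48 chords.
Total: 48 + 7 + 4 + 48 = 107.

107 chords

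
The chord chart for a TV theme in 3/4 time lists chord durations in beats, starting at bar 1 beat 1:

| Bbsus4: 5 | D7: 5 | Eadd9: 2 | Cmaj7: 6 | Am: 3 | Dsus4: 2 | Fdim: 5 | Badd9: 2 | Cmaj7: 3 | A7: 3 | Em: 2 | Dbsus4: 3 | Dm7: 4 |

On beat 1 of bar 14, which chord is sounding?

Dbsus4

Beat 1 of bar 14 is beat (14−1)×3 + 1 = 40 overall.
Running totals: Bbsus4 ends at 5, D7 ends at 10, Eadd9 ends at 12, Cmaj7 ends at 18, Am ends at 21, Dsus4 ends at 23, Fdim ends at 28, Badd9 ends at 30, Cmaj7 ends at 33, A7 ends at 36, Em ends at 38, Dbsus4 ends at 41.
Beat 40 falls within Dbsus4.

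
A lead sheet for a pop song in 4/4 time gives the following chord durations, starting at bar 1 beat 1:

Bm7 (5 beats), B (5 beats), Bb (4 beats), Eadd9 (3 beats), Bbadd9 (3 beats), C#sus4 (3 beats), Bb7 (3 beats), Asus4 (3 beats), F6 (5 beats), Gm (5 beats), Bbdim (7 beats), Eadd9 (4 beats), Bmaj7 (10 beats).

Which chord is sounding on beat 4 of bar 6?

Beat 4 of bar 6 is beat (6−1)×4 + 4 = 24 overall.
Running totals: Bm7 ends at 5, B ends at 10, Bb ends at 14, Eadd9 ends at 17, Bbadd9 ends at 20, C#sus4 ends at 23, Bb7 ends at 26.
Beat 24 falls within Bb7.

Bb7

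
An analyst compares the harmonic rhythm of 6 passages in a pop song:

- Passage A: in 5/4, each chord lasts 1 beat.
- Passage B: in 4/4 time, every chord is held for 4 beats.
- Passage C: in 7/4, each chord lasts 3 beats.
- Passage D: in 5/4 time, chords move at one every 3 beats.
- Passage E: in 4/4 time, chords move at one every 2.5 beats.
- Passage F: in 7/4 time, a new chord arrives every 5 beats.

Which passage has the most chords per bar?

Passage A

A: 5 beats/bar ÷ 1 beat/chord = 5 chords/bar.
B: 4 beats/bar ÷ 4 beats/chord = 1 chord/bar.
C: 7 beats/bar ÷ 3 beats/chord = 7/3 chords/bar.
D: 5 beats/bar ÷ 3 beats/chord = 5/3 chords/bar.
E: 4 beats/bar ÷ 2.5 beats/chord = 1.6 chords/bar.
F: 7 beats/bar ÷ 5 beats/chord = 1.4 chords/bar.
Fastest is A at 5 chords/bar.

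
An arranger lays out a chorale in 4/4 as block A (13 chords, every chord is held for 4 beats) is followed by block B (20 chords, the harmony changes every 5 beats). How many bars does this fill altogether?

A: 13 × 4 = 52 beats = 13 bars.
B: 20 × 5 = 100 beats = 25 bars.
Total: 13 + 25 = 38 bars.

38 bars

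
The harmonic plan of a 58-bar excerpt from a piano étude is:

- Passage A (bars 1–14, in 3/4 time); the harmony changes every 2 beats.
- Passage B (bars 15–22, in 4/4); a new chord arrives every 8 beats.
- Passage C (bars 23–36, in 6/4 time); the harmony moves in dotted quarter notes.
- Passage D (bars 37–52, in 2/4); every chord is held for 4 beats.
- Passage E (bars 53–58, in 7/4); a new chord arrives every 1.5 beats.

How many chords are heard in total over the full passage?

A: 14·3 = 42 beats, 42/2 = 21 chords.
B: 8·4 = 32 beats, 32/8 = 4 chords.
C: 14·6 = 84 beats, 84/1.5 = 56 chords.
D: 16·2 = 32 beats, 32/4 = 8 chords.
E: 6·7 = 42 beats, 42/1.5 = 28 chords.
Total: 21 + 4 + 56 + 8 + 28 = 117.

117 chords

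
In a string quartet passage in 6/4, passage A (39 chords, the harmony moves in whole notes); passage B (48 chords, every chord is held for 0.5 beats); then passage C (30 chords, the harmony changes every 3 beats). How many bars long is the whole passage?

45 bars

A: 39 × 4 = 156 beats = 26 bars.
B: 48 × 0.5 = 24 beats = 4 bars.
C: 30 × 3 = 90 beats = 15 bars.
Total: 26 + 4 + 15 = 45 bars.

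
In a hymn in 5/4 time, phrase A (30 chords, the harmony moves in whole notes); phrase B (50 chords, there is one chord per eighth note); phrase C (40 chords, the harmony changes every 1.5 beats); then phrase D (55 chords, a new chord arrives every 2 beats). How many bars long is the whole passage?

A: 30 × 4 = 120 beats = 24 bars.
B: 50 × 0.5 = 25 beats = 5 bars.
C: 40 × 1.5 = 60 beats = 12 bars.
D: 55 × 2 = 110 beats = 22 bars.
Total: 24 + 5 + 12 + 22 = 63 bars.

63 bars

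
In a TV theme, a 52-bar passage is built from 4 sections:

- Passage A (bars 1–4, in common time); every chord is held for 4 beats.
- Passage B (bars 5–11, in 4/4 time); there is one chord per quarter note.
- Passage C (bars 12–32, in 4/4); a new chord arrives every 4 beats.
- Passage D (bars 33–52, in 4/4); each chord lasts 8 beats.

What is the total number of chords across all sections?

A: 4·4 = 16 beats, 16/4 = 4 chords.
B: 7·4 = 28 beats, 28/1 = 28 chords.
C: 21·4 = 84 beats, 84/4 = 21 chords.
D: 20·4 = 80 beats, 80/8 = 10 chords.
Total: 4 + 28 + 21 + 10 = 63.

63 chords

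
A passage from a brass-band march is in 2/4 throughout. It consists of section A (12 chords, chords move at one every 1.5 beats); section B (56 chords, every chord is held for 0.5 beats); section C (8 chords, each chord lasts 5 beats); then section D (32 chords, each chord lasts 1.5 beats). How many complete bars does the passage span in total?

67 bars

A: 12 × 1.5 = 18 beats = 9 bars.
B: 56 × 0.5 = 28 beats = 14 bars.
C: 8 × 5 = 40 beats = 20 bars.
D: 32 × 1.5 = 48 beats = 24 bars.
Total: 9 + 14 + 20 + 24 = 67 bars.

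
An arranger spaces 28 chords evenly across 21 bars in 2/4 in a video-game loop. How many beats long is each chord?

21 bars × 2 beats/bar = 42 beats total.
42 beats ÷ 28 chords = 1.5 beats per chord.
(That is a dotted quarter note.)

1.5 beats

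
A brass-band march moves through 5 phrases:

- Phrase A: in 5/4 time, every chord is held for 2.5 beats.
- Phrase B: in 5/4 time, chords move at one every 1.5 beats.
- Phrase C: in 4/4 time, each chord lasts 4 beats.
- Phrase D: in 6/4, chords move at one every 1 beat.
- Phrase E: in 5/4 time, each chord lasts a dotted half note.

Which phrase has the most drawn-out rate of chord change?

Phrase C

A: each chord is 2.5 beats in 5/4, so 2 per bar.
B: each chord is 1.5 beats in 5/4, so 10/3 per bar.
C: each chord is 4 beats in 4/4, so 1 per bar.
D: each chord is 1 beat in 6/4, so 6 per bar.
E: each chord is 3 beats in 5/4, so 5/3 per bar.
Slowest is C at 1 chords/bar.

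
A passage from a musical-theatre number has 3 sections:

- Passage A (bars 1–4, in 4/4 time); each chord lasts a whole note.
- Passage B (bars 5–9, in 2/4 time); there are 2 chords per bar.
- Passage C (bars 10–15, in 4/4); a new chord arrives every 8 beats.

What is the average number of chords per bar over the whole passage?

17/15 chords per bar

A: 4 × 4 = 16 beats ÷ 4 = 4 chords.
B: 5 × 2 = 10 beats ÷ 1 = 10 chords.
C: 6 × 4 = 24 beats ÷ 8 = 3 chords.
Overall: 17 chords over 15 bars → 17/15 = 17/15 chords per bar.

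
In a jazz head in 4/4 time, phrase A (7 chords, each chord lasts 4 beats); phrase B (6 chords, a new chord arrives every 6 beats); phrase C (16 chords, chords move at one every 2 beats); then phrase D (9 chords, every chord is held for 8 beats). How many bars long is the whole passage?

A: 7 × 4 = 28 beats = 7 bars.
B: 6 × 6 = 36 beats = 9 bars.
C: 16 × 2 = 32 beats = 8 bars.
D: 9 × 8 = 72 beats = 18 bars.
Total: 7 + 9 + 8 + 18 = 42 bars.

42 bars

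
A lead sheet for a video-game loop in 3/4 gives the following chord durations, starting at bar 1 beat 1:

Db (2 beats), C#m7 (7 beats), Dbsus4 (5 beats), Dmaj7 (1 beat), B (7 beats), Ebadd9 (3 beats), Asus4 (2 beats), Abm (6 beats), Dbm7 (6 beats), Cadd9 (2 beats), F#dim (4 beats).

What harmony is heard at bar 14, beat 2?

Beat 2 of bar 14 is beat (14−1)×3 + 2 = 41 overall.
Running totals: Db ends at 2, C#m7 ends at 9, Dbsus4 ends at 14, Dmaj7 ends at 15, B ends at 22, Ebadd9 ends at 25, Asus4 ends at 27, Abm ends at 33, Dbm7 ends at 39, Cadd9 ends at 41.
Beat 41 falls within Cadd9.

Cadd9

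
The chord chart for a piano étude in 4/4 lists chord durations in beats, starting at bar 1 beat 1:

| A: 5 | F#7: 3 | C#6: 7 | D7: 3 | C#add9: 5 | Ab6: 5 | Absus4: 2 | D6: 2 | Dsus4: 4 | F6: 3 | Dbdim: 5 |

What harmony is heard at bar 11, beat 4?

Dbdim

Beat 4 of bar 11 is beat (11−1)×4 + 4 = 44 overall.
Running totals: A ends at 5, F#7 ends at 8, C#6 ends at 15, D7 ends at 18, C#add9 ends at 23, Ab6 ends at 28, Absus4 ends at 30, D6 ends at 32, Dsus4 ends at 36, F6 ends at 39, Dbdim ends at 44.
Beat 44 falls within Dbdim.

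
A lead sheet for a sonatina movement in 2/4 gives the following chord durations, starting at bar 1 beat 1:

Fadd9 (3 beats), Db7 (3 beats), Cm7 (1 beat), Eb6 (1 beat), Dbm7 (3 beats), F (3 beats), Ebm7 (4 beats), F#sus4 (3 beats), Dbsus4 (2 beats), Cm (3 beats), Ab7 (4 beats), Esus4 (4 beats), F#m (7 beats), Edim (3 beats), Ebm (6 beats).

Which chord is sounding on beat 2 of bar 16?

Beat 2 of bar 16 is beat (16−1)×2 + 2 = 32 overall.
Running totals: Fadd9 ends at 3, Db7 ends at 6, Cm7 ends at 7, Eb6 ends at 8, Dbm7 ends at 11, F ends at 14, Ebm7 ends at 18, F#sus4 ends at 21, Dbsus4 ends at 23, Cm ends at 26, Ab7 ends at 30, Esus4 ends at 34.
Beat 32 falls within Esus4.

Esus4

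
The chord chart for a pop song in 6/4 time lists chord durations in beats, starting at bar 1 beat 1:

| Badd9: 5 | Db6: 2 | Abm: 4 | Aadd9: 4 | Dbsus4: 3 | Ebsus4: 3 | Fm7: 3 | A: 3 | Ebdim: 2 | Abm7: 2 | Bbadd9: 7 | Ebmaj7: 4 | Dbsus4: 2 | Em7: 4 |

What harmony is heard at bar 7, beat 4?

Beat 4 of bar 7 is beat (7−1)×6 + 4 = 40 overall.
Running totals: Badd9 ends at 5, Db6 ends at 7, Abm ends at 11, Aadd9 ends at 15, Dbsus4 ends at 18, Ebsus4 ends at 21, Fm7 ends at 24, A ends at 27, Ebdim ends at 29, Abm7 ends at 31, Bbadd9 ends at 38, Ebmaj7 ends at 42.
Beat 40 falls within Ebmaj7.

Ebmaj7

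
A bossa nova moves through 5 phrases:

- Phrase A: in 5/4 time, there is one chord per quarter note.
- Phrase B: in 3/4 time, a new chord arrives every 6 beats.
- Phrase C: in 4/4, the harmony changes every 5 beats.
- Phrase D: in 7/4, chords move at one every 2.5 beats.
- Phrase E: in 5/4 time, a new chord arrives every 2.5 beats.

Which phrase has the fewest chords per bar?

A: 5/1 = 5 chords/bar.
B: 3/6 = 0.5 chords/bar.
C: 4/5 = 0.8 chords/bar.
D: 7/2.5 = 2.8 chords/bar.
E: 5/2.5 = 2 chords/bar.
Slowest is B at 0.5 chords/bar.

Phrase B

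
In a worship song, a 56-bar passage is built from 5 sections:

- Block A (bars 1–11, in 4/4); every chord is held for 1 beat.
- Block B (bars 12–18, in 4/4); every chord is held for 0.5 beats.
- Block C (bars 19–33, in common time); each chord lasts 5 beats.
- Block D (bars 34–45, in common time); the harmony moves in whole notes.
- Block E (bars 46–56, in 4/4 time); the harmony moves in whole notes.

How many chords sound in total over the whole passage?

135 chords

A: 11 bars × 4 beats = 44 beats; 1 beat/chord → 44 chords.
B: 7 bars × 4 beats = 28 beats; 0.5 beats/chord → 56 chords.
C: 15 bars × 4 beats = 60 beats; 5 beats/chord → 12 chords.
D: 12 bars × 4 beats = 48 beats; 4 beats/chord → 12 chords.
E: 11 bars × 4 beats = 44 beats; 4 beats/chord → 11 chords.
Total: 44 + 56 + 12 + 12 + 11 = 135.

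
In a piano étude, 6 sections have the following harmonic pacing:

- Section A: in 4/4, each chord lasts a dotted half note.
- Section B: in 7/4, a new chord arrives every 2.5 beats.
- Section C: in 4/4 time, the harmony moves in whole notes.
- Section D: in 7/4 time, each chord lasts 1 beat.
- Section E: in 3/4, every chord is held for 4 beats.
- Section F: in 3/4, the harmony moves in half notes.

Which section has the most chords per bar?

Section D

A: each chord is 3 beats in 4/4, so 4/3 per bar.
B: each chord is 2.5 beats in 7/4, so 2.8 per bar.
C: each chord is 4 beats in 4/4, so 1 per bar.
D: each chord is 1 beat in 7/4, so 7 per bar.
E: each chord is 4 beats in 3/4, so 0.75 per bar.
F: each chord is 2 beats in 3/4, so 1.5 per bar.
Fastest is D at 7 chords/bar.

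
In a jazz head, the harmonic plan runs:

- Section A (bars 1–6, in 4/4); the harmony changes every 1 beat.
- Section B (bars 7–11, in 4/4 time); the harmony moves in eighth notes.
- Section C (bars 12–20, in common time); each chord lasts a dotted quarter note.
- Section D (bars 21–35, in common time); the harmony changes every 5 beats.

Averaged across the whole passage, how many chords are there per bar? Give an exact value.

20/7 chords per bar

A: 6 bars of 4 beats is 24 beats; at 1 beat each that's 24 chords.
B: 5 bars of 4 beats is 20 beats; at 0.5 beats each that's 40 chords.
C: 9 bars of 4 beats is 36 beats; at 1.5 beats each that's 24 chords.
D: 15 bars of 4 beats is 60 beats; at 5 beats each that's 12 chords.
Overall: 100 chords over 35 bars → 100/35 = 20/7 chords per bar.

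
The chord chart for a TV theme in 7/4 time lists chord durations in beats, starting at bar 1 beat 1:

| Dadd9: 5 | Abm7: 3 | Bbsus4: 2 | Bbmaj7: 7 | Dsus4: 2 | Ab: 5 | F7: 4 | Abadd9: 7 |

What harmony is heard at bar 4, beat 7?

F7

Beat 7 of bar 4 is beat (4−1)×7 + 7 = 28 overall.
Running totals: Dadd9 ends at 5, Abm7 ends at 8, Bbsus4 ends at 10, Bbmaj7 ends at 17, Dsus4 ends at 19, Ab ends at 24, F7 ends at 28.
Beat 28 falls within F7.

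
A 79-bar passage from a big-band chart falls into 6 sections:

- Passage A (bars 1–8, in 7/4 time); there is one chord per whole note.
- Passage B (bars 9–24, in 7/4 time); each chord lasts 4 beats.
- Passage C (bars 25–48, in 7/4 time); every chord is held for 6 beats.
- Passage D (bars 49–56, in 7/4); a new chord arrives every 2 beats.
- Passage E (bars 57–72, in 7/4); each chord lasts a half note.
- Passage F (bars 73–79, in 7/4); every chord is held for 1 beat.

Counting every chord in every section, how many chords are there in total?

203 chords

A: 8 bars × 7 beats = 56 beats; 4 beats/chord → 14 chords.
B: 16 bars × 7 beats = 112 beats; 4 beats/chord → 28 chords.
C: 24 bars × 7 beats = 168 beats; 6 beats/chord → 28 chords.
D: 8 bars × 7 beats = 56 beats; 2 beats/chord → 28 chords.
E: 16 bars × 7 beats = 112 beats; 2 beats/chord → 56 chords.
F: 7 bars × 7 beats = 49 beats; 1 beat/chord → 49 chords.
Total: 14 + 28 + 28 + 28 + 56 + 49 = 203.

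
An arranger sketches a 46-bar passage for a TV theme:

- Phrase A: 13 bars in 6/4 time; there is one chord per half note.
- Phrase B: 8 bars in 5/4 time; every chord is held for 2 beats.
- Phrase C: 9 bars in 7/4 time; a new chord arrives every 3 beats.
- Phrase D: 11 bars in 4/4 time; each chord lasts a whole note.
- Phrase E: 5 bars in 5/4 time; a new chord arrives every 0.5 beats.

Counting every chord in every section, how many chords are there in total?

141 chords

A has 78 beats and chords last 2 each, so 39 chords.
B has 40 beats and chords last 2 each, so 20 chords.
C has 63 beats and chords last 3 each, so 21 chords.
D has 44 beats and chords last 4 each, so 11 chords.
E has 25 beats and chords last 0.5 each, so 50 chords.
Total: 39 + 20 + 21 + 11 + 50 = 141.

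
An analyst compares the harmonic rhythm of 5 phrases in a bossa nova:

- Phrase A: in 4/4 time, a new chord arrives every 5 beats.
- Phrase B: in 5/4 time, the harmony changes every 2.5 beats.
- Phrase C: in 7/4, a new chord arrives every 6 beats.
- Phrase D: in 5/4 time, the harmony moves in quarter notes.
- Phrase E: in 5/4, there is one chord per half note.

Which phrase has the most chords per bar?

Phrase D

A: each chord is 5 beats in 4/4, so 0.8 per bar.
B: each chord is 2.5 beats in 5/4, so 2 per bar.
C: each chord is 6 beats in 7/4, so 7/6 per bar.
D: each chord is 1 beat in 5/4, so 5 per bar.
E: each chord is 2 beats in 5/4, so 2.5 per bar.
Fastest is D at 5 chords/bar.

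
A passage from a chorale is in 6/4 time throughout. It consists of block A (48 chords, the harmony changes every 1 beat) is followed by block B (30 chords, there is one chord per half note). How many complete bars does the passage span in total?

A: 48 × 1 = 48 beats = 8 bars.
B: 30 × 2 = 60 beats = 10 bars.
Total: 8 + 10 = 18 bars.

18 bars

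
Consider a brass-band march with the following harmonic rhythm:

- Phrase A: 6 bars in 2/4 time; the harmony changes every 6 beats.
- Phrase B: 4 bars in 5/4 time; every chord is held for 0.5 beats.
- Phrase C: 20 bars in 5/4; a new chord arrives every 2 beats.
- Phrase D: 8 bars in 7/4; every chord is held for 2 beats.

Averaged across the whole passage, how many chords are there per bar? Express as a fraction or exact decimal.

A: 6 bars of 2 beats is 12 beats; at 6 beats each that's 2 chords.
B: 4 bars of 5 beats is 20 beats; at 0.5 beats each that's 40 chords.
C: 20 bars of 5 beats is 100 beats; at 2 beats each that's 50 chords.
D: 8 bars of 7 beats is 56 beats; at 2 beats each that's 28 chords.
Overall: 120 chords over 38 bars → 120/38 = 60/19 chords per bar.

60/19 chords per bar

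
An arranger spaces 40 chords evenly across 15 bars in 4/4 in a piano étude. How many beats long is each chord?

15 bars × 4 beats/bar = 60 beats total.
60 beats ÷ 40 chords = 1.5 beats per chord.
(That is a dotted quarter note.)

1.5 beats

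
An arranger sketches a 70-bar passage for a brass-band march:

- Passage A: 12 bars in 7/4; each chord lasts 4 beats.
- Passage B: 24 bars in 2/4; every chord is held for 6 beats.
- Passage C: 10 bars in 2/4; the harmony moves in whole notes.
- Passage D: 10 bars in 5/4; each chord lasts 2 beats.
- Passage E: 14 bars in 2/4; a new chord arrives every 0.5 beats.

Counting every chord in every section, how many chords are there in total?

A: 12 bars × 7 beats = 84 beats; 4 beats/chord → 21 chords.
B: 24 bars × 2 beats = 48 beats; 6 beats/chord → 8 chords.
C: 10 bars × 2 beats = 20 beats; 4 beats/chord → 5 chords.
D: 10 bars × 5 beats = 50 beats; 2 beats/chord → 25 chords.
E: 14 bars × 2 beats = 28 beats; 0.5 beats/chord → 56 chords.
Total: 21 + 8 + 5 + 25 + 56 = 115.

115 chords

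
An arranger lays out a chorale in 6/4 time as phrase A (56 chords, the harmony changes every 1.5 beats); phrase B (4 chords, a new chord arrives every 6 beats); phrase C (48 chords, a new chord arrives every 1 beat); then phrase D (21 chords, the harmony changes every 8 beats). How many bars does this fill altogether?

54 bars

A: 56 × 1.5 = 84 beats = 14 bars.
B: 4 × 6 = 24 beats = 4 bars.
C: 48 × 1 = 48 beats = 8 bars.
D: 21 × 8 = 168 beats = 28 bars.
Total: 14 + 4 + 8 + 28 = 54 bars.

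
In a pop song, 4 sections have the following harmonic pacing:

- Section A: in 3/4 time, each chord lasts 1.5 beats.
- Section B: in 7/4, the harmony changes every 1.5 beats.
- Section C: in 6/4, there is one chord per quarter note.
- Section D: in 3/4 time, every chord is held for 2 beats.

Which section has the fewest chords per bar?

A: 3 beats/bar ÷ 1.5 beats/chord = 2 chords/bar.
B: 7 beats/bar ÷ 1.5 beats/chord = 14/3 chords/bar.
C: 6 beats/bar ÷ 1 beat/chord = 6 chords/bar.
D: 3 beats/bar ÷ 2 beats/chord = 1.5 chords/bar.
Slowest is D at 1.5 chords/bar.

Section D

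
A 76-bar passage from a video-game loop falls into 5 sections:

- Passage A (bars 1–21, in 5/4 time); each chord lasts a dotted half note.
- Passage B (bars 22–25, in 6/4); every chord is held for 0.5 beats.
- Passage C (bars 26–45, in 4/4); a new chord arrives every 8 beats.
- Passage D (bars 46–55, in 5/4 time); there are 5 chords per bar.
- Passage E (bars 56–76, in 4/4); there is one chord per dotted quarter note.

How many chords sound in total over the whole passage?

A has 105 beats and chords last 3 each, so 35 chords.
B has 24 beats and chords last 0.5 each, so 48 chords.
C has 80 beats and chords last 8 each, so 10 chords.
D has 50 beats and chords last 1 each, so 50 chords.
E has 84 beats and chords last 1.5 each, so 56 chords.
Total: 35 + 48 + 10 + 50 + 56 = 199.

199 chords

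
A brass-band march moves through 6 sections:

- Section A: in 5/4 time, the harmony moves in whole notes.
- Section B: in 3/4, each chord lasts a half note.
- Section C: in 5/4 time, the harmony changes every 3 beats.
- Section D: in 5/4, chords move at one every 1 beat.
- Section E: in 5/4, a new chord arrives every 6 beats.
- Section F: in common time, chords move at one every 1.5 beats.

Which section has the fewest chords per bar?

Section E

A: each chord is 4 beats in 5/4, so 1.25 per bar.
B: each chord is 2 beats in 3/4, so 1.5 per bar.
C: each chord is 3 beats in 5/4, so 5/3 per bar.
D: each chord is 1 beat in 5/4, so 5 per bar.
E: each chord is 6 beats in 5/4, so 5/6 per bar.
F: each chord is 1.5 beats in 4/4, so 8/3 per bar.
Slowest is E at 5/6 chords/bar.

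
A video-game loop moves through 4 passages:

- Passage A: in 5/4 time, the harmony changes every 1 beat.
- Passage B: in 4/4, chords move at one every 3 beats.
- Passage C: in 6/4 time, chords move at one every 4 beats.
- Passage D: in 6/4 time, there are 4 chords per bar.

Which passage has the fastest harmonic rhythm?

A: 5/1 = 5 chords/bar.
B: 4/3 = 4/3 chords/bar.
C: 6/4 = 1.5 chords/bar.
D: 6/1.5 = 4 chords/bar.
Fastest is A at 5 chords/bar.

Passage A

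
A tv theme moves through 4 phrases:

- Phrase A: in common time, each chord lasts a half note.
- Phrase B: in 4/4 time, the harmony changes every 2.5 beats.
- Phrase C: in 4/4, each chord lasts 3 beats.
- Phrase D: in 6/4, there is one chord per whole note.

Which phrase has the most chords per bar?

Phrase A

A: 4/2 = 2 chords/bar.
B: 4/2.5 = 1.6 chords/bar.
C: 4/3 = 4/3 chords/bar.
D: 6/4 = 1.5 chords/bar.
Fastest is A at 2 chords/bar.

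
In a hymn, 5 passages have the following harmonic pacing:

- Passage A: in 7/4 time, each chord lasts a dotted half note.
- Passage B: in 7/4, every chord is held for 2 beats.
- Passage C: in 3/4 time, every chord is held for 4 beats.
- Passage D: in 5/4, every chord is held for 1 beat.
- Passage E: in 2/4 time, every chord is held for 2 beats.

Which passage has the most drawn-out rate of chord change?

Passage C

A: 7 beats/bar ÷ 3 beats/chord = 7/3 chords/bar.
B: 7 beats/bar ÷ 2 beats/chord = 3.5 chords/bar.
C: 3 beats/bar ÷ 4 beats/chord = 0.75 chords/bar.
D: 5 beats/bar ÷ 1 beat/chord = 5 chords/bar.
E: 2 beats/bar ÷ 2 beats/chord = 1 chord/bar.
Slowest is C at 0.75 chords/bar.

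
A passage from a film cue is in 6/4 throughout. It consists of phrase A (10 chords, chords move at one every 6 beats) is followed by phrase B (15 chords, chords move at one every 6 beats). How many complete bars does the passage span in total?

A: 10 × 6 = 60 beats = 10 bars.
B: 15 × 6 = 90 beats = 15 bars.
Total: 10 + 15 = 25 bars.

25 bars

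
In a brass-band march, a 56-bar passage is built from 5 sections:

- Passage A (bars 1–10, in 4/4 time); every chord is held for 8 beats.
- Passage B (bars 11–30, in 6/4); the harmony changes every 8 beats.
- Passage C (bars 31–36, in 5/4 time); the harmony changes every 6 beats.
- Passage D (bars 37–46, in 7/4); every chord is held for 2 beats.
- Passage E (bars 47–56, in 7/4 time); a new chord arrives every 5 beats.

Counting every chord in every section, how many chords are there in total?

74 chords

A: 10 bars × 4 beats = 40 beats; 8 beats/chord → 5 chords.
B: 20 bars × 6 beats = 120 beats; 8 beats/chord → 15 chords.
C: 6 bars × 5 beats = 30 beats; 6 beats/chord → 5 chords.
D: 10 bars × 7 beats = 70 beats; 2 beats/chord → 35 chords.
E: 10 bars × 7 beats = 70 beats; 5 beats/chord → 14 chords.
Total: 5 + 15 + 5 + 35 + 14 = 74.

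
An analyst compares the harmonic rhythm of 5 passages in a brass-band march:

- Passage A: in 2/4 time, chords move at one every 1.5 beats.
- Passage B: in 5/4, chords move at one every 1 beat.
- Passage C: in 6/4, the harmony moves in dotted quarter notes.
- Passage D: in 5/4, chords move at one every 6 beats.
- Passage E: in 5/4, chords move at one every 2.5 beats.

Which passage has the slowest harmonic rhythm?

A: 2/1.5 = 4/3 chords/bar.
B: 5/1 = 5 chords/bar.
C: 6/1.5 = 4 chords/bar.
D: 5/6 = 5/6 chords/bar.
E: 5/2.5 = 2 chords/bar.
Slowest is D at 5/6 chords/bar.

Passage D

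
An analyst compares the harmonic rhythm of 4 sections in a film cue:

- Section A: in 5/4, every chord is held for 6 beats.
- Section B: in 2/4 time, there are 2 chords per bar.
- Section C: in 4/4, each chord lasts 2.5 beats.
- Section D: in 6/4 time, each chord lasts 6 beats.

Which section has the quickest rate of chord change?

Section B

A: each chord is 6 beats in 5/4, so 5/6 per bar.
B: each chord is 1 beat in 2/4, so 2 per bar.
C: each chord is 2.5 beats in 4/4, so 1.6 per bar.
D: each chord is 6 beats in 6/4, so 1 per bar.
Fastest is B at 2 chords/bar.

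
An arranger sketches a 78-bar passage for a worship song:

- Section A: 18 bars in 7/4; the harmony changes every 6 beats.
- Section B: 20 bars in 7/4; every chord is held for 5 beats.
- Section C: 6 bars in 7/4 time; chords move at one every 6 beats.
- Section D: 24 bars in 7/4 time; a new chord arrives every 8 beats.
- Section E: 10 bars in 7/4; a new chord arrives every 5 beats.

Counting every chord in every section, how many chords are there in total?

A has 126 beats and chords last 6 each, so 21 chords.
B has 140 beats and chords last 5 each, so 28 chords.
C has 42 beats and chords last 6 each, so 7 chords.
D has 168 beats and chords last 8 each, so 21 chords.
E has 70 beats and chords last 5 each, so 14 chords.
Total: 21 + 28 + 7 + 21 + 14 = 91.

91 chords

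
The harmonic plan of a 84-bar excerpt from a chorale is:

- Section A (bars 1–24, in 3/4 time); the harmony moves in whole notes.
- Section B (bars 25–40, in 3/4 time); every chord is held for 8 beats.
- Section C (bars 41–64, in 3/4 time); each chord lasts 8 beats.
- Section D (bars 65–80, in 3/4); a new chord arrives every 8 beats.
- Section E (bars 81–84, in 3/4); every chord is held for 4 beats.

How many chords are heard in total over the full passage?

A has 72 beats and chords last 4 each, so 18 chords.
B has 48 beats and chords last 8 each, so 6 chords.
C has 72 beats and chords last 8 each, so 9 chords.
D has 48 beats and chords last 8 each, so 6 chords.
E has 12 beats and chords last 4 each, so 3 chords.
Total: 18 + 6 + 9 + 6 + 3 = 42.

42 chords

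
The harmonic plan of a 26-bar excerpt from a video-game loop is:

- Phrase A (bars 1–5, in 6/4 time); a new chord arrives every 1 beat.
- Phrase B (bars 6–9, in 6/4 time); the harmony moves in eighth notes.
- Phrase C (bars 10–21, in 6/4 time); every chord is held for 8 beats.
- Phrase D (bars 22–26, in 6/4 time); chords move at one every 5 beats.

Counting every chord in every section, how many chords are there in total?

93 chords

A: 5 bars × 6 beats = 30 beats; 1 beat/chord → 30 chords.
B: 4 bars × 6 beats = 24 beats; 0.5 beats/chord → 48 chords.
C: 12 bars × 6 beats = 72 beats; 8 beats/chord → 9 chords.
D: 5 bars × 6 beats = 30 beats; 5 beats/chord → 6 chords.
Total: 30 + 48 + 9 + 6 = 93.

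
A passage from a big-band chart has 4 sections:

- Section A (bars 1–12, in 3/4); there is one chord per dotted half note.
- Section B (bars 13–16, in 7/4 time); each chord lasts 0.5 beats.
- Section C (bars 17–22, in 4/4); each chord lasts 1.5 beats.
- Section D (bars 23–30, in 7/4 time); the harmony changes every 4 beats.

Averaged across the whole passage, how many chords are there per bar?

49/15 chords per bar

A: 12 × 3 = 36 beats ÷ 3 = 12 chords.
B: 4 × 7 = 28 beats ÷ 0.5 = 56 chords.
C: 6 × 4 = 24 beats ÷ 1.5 = 16 chords.
D: 8 × 7 = 56 beats ÷ 4 = 14 chords.
Overall: 98 chords over 30 bars → 98/30 = 49/15 chords per bar.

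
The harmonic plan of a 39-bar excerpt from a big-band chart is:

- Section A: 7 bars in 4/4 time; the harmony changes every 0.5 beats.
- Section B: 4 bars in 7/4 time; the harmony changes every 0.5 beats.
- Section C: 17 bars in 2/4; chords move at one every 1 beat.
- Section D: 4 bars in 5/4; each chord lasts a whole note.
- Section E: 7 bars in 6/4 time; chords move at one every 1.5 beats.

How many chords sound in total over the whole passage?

A has 28 beats and chords last 0.5 each, so 56 chords.
B has 28 beats and chords last 0.5 each, so 56 chords.
C has 34 beats and chords last 1 each, so 34 chords.
D has 20 beats and chords last 4 each, so 5 chords.
E has 42 beats and chords last 1.5 each, so 28 chords.
Total: 56 + 56 + 34 + 5 + 28 = 179.

179 chords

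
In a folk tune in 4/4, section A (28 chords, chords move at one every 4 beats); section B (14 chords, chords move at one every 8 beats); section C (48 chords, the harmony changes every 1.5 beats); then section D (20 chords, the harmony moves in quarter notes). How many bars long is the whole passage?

A: 28 × 4 = 112 beats = 28 bars.
B: 14 × 8 = 112 beats = 28 bars.
C: 48 × 1.5 = 72 beats = 18 bars.
D: 20 × 1 = 20 beats = 5 bars.
Total: 28 + 28 + 18 + 5 = 79 bars.

79 bars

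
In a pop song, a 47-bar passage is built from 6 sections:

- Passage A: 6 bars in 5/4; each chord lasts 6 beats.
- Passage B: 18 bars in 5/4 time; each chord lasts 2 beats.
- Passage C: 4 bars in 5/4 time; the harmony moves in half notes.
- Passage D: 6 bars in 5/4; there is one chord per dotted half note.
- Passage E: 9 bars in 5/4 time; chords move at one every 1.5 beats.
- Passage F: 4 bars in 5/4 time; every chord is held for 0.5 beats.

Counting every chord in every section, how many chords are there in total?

A: 6 bars × 5 beats = 30 beats; 6 beats/chord → 5 chords.
B: 18 bars × 5 beats = 90 beats; 2 beats/chord → 45 chords.
C: 4 bars × 5 beats = 20 beats; 2 beats/chord → 10 chords.
D: 6 bars × 5 beats = 30 beats; 3 beats/chord → 10 chords.
E: 9 bars × 5 beats = 45 beats; 1.5 beats/chord → 30 chords.
F: 4 bars × 5 beats = 20 beats; 0.5 beats/chord → 40 chords.
Total: 5 + 45 + 10 + 10 + 30 + 40 = 140.

140 chords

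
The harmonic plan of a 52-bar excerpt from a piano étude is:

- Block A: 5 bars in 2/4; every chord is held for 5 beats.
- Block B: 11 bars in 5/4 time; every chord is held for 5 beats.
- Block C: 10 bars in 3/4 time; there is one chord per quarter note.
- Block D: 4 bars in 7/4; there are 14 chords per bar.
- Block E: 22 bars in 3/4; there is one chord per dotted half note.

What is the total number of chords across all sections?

121 chords

A: 5·2 = 10 beats, 10/5 = 2 chords.
B: 11·5 = 55 beats, 55/5 = 11 chords.
C: 10·3 = 30 beats, 30/1 = 30 chords.
D: 4·7 = 28 beats, 28/0.5 = 56 chords.
E: 22·3 = 66 beats, 66/3 = 22 chords.
Total: 2 + 11 + 30 + 56 + 22 = 121.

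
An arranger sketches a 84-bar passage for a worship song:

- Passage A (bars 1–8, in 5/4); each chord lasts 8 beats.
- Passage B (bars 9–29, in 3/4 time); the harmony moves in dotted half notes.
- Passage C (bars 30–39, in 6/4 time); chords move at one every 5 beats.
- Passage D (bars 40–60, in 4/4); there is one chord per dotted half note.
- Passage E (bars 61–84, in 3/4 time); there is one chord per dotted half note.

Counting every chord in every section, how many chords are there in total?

90 chords

A: 8 bars × 5 beats = 40 beats; 8 beats/chord → 5 chords.
B: 21 bars × 3 beats = 63 beats; 3 beats/chord → 21 chords.
C: 10 bars × 6 beats = 60 beats; 5 beats/chord → 12 chords.
D: 21 bars × 4 beats = 84 beats; 3 beats/chord → 28 chords.
E: 24 bars × 3 beats = 72 beats; 3 beats/chord → 24 chords.
Total: 5 + 21 + 12 + 28 + 24 = 90.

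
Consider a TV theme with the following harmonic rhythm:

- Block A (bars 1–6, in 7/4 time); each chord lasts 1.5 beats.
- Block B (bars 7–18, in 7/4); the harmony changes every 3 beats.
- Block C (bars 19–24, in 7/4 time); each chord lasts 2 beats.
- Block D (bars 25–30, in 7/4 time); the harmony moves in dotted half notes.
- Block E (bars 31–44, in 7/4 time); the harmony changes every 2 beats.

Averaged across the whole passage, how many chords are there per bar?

35/11 chords per bar

A: 6 × 7 = 42 beats ÷ 1.5 = 28 chords.
B: 12 × 7 = 84 beats ÷ 3 = 28 chords.
C: 6 × 7 = 42 beats ÷ 2 = 21 chords.
D: 6 × 7 = 42 beats ÷ 3 = 14 chords.
E: 14 × 7 = 98 beats ÷ 2 = 49 chords.
Overall: 140 chords over 44 bars → 140/44 = 35/11 chords per bar.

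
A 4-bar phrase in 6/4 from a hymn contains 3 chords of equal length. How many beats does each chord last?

4 bars × 6 beats/bar = 24 beats total.
24 beats ÷ 3 chords = 8 beats per chord.

8 beats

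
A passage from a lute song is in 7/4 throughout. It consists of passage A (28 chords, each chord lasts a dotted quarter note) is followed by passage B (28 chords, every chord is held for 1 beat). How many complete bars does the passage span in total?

A: 28 × 1.5 = 42 beats = 6 bars.
B: 28 × 1 = 28 beats = 4 bars.
Total: 6 + 4 = 10 bars.

10 bars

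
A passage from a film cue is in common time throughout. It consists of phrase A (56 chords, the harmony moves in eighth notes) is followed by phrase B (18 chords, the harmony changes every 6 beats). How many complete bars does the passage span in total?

34 bars

A: 56 × 0.5 = 28 beats = 7 bars.
B: 18 × 6 = 108 beats = 27 bars.
Total: 7 + 27 = 34 bars.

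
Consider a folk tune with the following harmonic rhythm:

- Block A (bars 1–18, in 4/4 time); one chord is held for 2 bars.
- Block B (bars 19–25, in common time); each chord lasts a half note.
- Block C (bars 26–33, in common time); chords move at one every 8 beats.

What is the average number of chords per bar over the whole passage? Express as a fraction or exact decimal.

A: 18 × 4 = 72 beats ÷ 8 = 9 chords.
B: 7 × 4 = 28 beats ÷ 2 = 14 chords.
C: 8 × 4 = 32 beats ÷ 8 = 4 chords.
Overall: 27 chords over 33 bars → 27/33 = 9/11 chords per bar.

9/11 chords per bar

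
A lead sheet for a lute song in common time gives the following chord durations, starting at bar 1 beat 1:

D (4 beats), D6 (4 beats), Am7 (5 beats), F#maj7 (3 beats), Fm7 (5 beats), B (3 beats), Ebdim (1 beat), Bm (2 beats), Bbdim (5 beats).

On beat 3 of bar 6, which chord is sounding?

Beat 3 of bar 6 is beat (6−1)×4 + 3 = 23 overall.
Running totals: D ends at 4, D6 ends at 8, Am7 ends at 13, F#maj7 ends at 16, Fm7 ends at 21, B ends at 24.
Beat 23 falls within B.

B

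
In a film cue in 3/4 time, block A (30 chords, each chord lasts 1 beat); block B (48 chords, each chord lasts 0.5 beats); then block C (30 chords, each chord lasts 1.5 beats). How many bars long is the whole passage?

33 bars

A: 30 × 1 = 30 beats = 10 bars.
B: 48 × 0.5 = 24 beats = 8 bars.
C: 30 × 1.5 = 45 beats = 15 bars.
Total: 10 + 8 + 15 = 33 bars.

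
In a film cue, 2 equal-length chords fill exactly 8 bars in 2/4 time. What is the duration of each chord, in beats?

8 bars × 2 beats/bar = 16 beats total.
16 beats ÷ 2 chords = 8 beats per chord.

8 beats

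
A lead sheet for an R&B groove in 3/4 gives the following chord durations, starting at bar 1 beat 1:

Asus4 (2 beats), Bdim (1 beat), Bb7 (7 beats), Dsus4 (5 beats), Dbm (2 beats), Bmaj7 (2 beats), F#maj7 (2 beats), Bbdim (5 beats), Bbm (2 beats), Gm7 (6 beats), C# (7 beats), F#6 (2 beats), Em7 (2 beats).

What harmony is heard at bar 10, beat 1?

Beat 1 of bar 10 is beat (10−1)×3 + 1 = 28 overall.
Running totals: Asus4 ends at 2, Bdim ends at 3, Bb7 ends at 10, Dsus4 ends at 15, Dbm ends at 17, Bmaj7 ends at 19, F#maj7 ends at 21, Bbdim ends at 26, Bbm ends at 28.
Beat 28 falls within Bbm.

Bbm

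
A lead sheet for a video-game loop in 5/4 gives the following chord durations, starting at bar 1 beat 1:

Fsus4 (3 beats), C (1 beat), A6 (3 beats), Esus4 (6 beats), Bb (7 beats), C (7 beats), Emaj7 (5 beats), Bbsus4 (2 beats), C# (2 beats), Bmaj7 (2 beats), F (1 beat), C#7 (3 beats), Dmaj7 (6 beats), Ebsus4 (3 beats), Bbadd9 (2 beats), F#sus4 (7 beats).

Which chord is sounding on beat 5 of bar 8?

C#7

Beat 5 of bar 8 is beat (8−1)×5 + 5 = 40 overall.
Running totals: Fsus4 ends at 3, C ends at 4, A6 ends at 7, Esus4 ends at 13, Bb ends at 20, C ends at 27, Emaj7 ends at 32, Bbsus4 ends at 34, C# ends at 36, Bmaj7 ends at 38, F ends at 39, C#7 ends at 42.
Beat 40 falls within C#7.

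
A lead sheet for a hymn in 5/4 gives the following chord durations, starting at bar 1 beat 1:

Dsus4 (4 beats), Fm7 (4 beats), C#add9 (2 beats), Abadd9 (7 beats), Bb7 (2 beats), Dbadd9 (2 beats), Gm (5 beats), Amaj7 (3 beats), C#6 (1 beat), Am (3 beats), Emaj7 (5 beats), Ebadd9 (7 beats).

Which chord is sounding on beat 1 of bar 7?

Am

Beat 1 of bar 7 is beat (7−1)×5 + 1 = 31 overall.
Running totals: Dsus4 ends at 4, Fm7 ends at 8, C#add9 ends at 10, Abadd9 ends at 17, Bb7 ends at 19, Dbadd9 ends at 21, Gm ends at 26, Amaj7 ends at 29, C#6 ends at 30, Am ends at 33.
Beat 31 falls within Am.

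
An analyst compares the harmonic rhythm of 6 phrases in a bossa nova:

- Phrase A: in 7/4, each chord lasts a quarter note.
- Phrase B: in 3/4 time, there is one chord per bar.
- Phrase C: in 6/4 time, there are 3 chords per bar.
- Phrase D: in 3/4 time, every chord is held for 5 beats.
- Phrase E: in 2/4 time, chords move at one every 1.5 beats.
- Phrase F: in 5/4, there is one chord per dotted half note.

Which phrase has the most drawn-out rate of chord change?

Phrase D

A: 7 beats/bar ÷ 1 beat/chord = 7 chords/bar.
B: 3 beats/bar ÷ 3 beats/chord = 1 chord/bar.
C: 6 beats/bar ÷ 2 beats/chord = 3 chords/bar.
D: 3 beats/bar ÷ 5 beats/chord = 0.6 chords/bar.
E: 2 beats/bar ÷ 1.5 beats/chord = 4/3 chords/bar.
F: 5 beats/bar ÷ 3 beats/chord = 5/3 chords/bar.
Slowest is D at 0.6 chords/bar.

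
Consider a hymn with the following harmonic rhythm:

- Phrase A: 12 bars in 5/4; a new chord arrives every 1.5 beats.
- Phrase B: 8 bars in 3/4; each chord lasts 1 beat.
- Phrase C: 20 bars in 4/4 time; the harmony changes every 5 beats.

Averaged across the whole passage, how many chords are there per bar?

A: 12 × 5 = 60 beats ÷ 1.5 = 40 chords.
B: 8 × 3 = 24 beats ÷ 1 = 24 chords.
C: 20 × 4 = 80 beats ÷ 5 = 16 chords.
Overall: 80 chords over 40 bars → 80/40 = 2 chords per bar.

2 chords per bar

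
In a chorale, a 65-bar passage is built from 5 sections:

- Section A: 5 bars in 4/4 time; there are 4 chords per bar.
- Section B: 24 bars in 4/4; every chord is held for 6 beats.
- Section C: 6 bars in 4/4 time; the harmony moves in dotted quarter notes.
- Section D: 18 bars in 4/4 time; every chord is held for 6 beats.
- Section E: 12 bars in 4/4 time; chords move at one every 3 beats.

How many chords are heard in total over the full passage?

80 chords

A: 5 bars × 4 beats = 20 beats; 1 beat/chord → 20 chords.
B: 24 bars × 4 beats = 96 beats; 6 beats/chord → 16 chords.
C: 6 bars × 4 beats = 24 beats; 1.5 beats/chord → 16 chords.
D: 18 bars × 4 beats = 72 beats; 6 beats/chord → 12 chords.
E: 12 bars × 4 beats = 48 beats; 3 beats/chord → 16 chords.
Total: 20 + 16 + 16 + 12 + 16 = 80.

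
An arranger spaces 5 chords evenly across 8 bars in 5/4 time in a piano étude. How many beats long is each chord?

8 beats

8 bars × 5 beats/bar = 40 beats total.
40 beats ÷ 5 chords = 8 beats per chord.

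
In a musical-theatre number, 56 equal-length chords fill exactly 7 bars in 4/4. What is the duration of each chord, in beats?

0.5 beats

7 bars × 4 beats/bar = 28 beats total.
28 beats ÷ 56 chords = 0.5 beats per chord.
(That is an eighth note.)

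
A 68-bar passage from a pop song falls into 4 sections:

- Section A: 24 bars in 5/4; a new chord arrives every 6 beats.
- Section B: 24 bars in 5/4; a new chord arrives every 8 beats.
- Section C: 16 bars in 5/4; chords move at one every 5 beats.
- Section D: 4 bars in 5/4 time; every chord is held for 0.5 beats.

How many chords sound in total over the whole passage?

91 chords

A: 24·5 = 120 beats, 120/6 = 20 chords.
B: 24·5 = 120 beats, 120/8 = 15 chords.
C: 16·5 = 80 beats, 80/5 = 16 chords.
D: 4·5 = 20 beats, 20/0.5 = 40 chords.
Total: 20 + 15 + 16 + 40 = 91.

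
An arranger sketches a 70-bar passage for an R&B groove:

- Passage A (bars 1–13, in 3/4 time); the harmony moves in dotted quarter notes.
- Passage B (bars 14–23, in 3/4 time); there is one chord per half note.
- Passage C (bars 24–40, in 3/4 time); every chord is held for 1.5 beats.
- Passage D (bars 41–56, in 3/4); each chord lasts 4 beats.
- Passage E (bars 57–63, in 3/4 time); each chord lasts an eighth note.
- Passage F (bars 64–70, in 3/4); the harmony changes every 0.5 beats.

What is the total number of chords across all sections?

171 chords

A: 13·3 = 39 beats, 39/1.5 = 26 chords.
B: 10·3 = 30 beats, 30/2 = 15 chords.
C: 17·3 = 51 beats, 51/1.5 = 34 chords.
D: 16·3 = 48 beats, 48/4 = 12 chords.
E: 7·3 = 21 beats, 21/0.5 = 42 chords.
F: 7·3 = 21 beats, 21/0.5 = 42 chords.
Total: 26 + 15 + 34 + 12 + 42 + 42 = 171.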